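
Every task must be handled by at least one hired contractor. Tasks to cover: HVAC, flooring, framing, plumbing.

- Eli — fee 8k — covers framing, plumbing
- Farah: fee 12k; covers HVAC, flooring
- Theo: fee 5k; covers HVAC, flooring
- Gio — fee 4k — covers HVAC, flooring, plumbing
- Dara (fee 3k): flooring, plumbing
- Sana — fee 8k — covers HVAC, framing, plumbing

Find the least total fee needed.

The greedy cost-per-new-task heuristic would pick Gio and Eli for 12, but a cheaper cover exists.
Choose Dara and Sana: together they cover HVAC, flooring, framing, plumbing — every task.
Total fee: 3 + 8 = 11.
No cover costs less than 11.

11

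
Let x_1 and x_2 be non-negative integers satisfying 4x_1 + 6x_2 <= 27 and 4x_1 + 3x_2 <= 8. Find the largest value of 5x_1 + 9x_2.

The continuous relaxation peaks at (0, 2.67) with value 24.00; rounding to a feasible lattice point costs some objective.
(x_1,x_2)=(0,2): 4·0+6·2=12≤27, 4·0+3·2=6≤8, objective 18.
(x_1,x_2)=(1,1): 4·1+6·1=10≤27, 4·1+3·1=7≤8, objective 14.
No feasible integer point exceeds 18.

18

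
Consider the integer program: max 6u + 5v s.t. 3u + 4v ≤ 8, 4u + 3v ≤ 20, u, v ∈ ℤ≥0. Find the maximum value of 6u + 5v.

(u,v)=(2,0): 3·2+4·0=6≤8, 4·2+3·0=8≤20, objective 12.
(u,v)=(1,1): 3·1+4·1=7≤8, 4·1+3·1=7≤20, objective 11.
(u,v)=(1,0): 3·1+4·0=3≤8, 4·1+3·0=4≤20, objective 6.
Maximum is 12 at (u,v)=(2,0).

12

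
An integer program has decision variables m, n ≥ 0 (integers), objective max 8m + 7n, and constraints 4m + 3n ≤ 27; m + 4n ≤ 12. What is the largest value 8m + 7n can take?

55

Relaxing integrality, the LP optimum is 55.62 at (m,n) = (5.54, 1.62), which is not an integer point.
(m,n)=(6,1): 4·6+3·1=27≤27, 1·6+4·1=10≤12, objective 55.
(m,n)=(6,0): 4·6+3·0=24≤27, 1·6+4·0=6≤12, objective 48.
(m,n)=(5,1): 4·5+3·1=23≤27, 1·5+4·1=9≤12, objective 47.
The best lattice point is (6,1), giving 55.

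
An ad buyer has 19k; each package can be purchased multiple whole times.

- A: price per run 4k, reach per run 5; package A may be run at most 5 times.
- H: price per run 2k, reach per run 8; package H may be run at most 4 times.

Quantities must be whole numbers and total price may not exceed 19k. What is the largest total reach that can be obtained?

42

Take 2×A and 4×H: price 16 ≤ 19, reach 2·5 + 4·8 = 42.
H has the best ratio (8/2) and is taken to its limit of 4; remaining capacity is filled optimally with the others.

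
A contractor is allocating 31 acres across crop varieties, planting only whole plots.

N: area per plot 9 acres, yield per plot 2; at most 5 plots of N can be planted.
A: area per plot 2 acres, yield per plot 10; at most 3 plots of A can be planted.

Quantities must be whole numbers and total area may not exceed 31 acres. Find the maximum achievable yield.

A has the best ratio (10/2); taking only A gives at most 3×10 = 30 (stopped by the supply cap of 3).
Mixing does better — 2×N and 3×A: area 24 ≤ 31, yield 2·2 + 3·10 = 34.

34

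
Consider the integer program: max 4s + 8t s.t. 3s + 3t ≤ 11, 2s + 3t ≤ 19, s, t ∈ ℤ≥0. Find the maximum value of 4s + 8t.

(s,t)=(0,3): 3·0+3·3=9≤11, 2·0+3·3=9≤19, objective 24.
(s,t)=(1,2): 3·1+3·2=9≤11, 2·1+3·2=8≤19, objective 20.
(s,t)=(0,2): 3·0+3·2=6≤11, 2·0+3·2=6≤19, objective 16.
Maximum is 24 at (s,t)=(0,3).

24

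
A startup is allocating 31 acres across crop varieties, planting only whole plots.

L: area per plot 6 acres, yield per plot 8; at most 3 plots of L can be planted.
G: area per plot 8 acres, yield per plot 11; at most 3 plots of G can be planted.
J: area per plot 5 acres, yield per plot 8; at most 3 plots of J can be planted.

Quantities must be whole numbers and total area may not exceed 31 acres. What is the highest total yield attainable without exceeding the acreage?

J has the best ratio (8/5); taking only J gives at most 3×8 = 24 (stopped by the supply cap of 3).
Mixing does better — 2×G and 3×J: area 31 ≤ 31, yield 2·11 + 3·8 = 46.

46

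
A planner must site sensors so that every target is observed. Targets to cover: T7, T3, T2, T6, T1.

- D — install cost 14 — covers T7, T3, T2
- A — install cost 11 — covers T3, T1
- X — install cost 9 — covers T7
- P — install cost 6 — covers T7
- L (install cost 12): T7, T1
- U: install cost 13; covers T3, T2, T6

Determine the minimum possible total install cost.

Choose L and U: together they cover T7, T3, T2, T6, T1 — every target.
Total install cost: 12 + 13 = 25.

25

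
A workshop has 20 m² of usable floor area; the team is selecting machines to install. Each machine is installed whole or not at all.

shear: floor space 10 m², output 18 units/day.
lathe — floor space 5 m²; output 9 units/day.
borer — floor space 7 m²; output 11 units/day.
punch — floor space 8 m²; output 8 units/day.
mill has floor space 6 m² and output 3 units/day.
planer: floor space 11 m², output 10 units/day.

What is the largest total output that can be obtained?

This is an integer program with binary decision variables.
Allowing fractional choices, the relaxed optimum would be about 34.9, but machines are indivisible.
shear + borer: floor space 10 + 7 = 17 ≤ 20, output 18 + 11 = 29.
lathe + borer + punch: floor space 5 + 7 + 8 = 20 ≤ 20, output 9 + 11 + 8 = 28.
shear + lathe: floor space 10 + 5 = 15 ≤ 20, output 18 + 9 = 27.
Best is shear and borer with total output 29.

29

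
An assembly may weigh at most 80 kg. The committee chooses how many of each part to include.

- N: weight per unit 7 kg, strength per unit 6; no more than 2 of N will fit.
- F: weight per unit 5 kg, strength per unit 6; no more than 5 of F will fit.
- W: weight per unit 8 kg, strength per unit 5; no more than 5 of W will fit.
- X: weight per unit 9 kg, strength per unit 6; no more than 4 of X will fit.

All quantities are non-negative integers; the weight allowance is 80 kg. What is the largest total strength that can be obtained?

Take 2×N, 5×F, 4×W, and 1×X: weight 80 ≤ 80, strength 2·6 + 5·6 + 4·5 + 1·6 = 68.
F has the best ratio (6/5) and is taken to its limit of 5; remaining capacity is filled optimally with the others.

68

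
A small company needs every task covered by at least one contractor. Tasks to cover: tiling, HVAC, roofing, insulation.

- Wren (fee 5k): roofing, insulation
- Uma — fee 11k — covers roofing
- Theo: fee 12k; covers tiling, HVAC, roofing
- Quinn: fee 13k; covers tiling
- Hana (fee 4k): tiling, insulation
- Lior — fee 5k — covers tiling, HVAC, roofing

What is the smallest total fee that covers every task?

9

Choose Hana and Lior: together they cover tiling, HVAC, roofing, insulation — every task.
Total fee: 4 + 5 = 9.
No cover costs less than 9.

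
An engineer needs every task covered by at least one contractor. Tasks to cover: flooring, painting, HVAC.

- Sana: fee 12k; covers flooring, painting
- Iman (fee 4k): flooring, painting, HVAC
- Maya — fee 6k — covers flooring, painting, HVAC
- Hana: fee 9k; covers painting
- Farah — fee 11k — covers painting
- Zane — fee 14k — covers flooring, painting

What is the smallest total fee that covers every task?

Iman alone covers flooring, painting, HVAC — every task.
Total fee: 4.

4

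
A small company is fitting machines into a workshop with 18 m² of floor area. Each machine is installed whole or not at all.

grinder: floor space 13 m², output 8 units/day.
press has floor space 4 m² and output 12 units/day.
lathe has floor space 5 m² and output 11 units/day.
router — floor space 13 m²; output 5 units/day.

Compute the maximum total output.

Take press and lathe: floor space 4 + 5 = 9 ≤ 18, output 12 + 11 = 23.
No other feasible combination does better.

23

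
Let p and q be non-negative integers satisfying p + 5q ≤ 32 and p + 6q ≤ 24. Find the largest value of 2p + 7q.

(p,q)=(24,0) is feasible, giving 48.
(p,q)=(23,0) is feasible, giving 46.
No feasible integer point exceeds 48.

48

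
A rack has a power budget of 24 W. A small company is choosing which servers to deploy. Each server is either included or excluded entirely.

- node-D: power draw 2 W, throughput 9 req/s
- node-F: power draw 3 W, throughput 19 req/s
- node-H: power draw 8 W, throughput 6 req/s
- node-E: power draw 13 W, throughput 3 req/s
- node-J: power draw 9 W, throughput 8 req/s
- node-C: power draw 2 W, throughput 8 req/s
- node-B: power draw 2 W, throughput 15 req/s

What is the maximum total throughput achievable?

This is an integer program with binary decision variables.
Allowing fractional choices, the relaxed optimum would be about 63.5, but servers are indivisible.
node-D + node-F + node-H + node-C + node-B: power draw 2 + 3 + 8 + 2 + 2 = 17 ≤ 24, throughput 9 + 19 + 6 + 8 + 15 = 57.
node-D + node-F + node-J + node-C + node-B: power draw 2 + 3 + 9 + 2 + 2 = 18 ≤ 24, throughput 9 + 19 + 8 + 8 + 15 = 59.
Best is node-D, node-F, node-J, node-C, and node-B with total throughput 59.

59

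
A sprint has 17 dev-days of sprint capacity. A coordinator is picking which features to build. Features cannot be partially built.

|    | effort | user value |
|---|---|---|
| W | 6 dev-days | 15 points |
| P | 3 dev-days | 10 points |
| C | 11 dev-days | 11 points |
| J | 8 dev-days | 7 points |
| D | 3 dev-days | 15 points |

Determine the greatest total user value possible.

40

Allowing fractional choices, the relaxed optimum would be about 45.0, but features are indivisible.
W + J + D: effort 6 + 8 + 3 = 17 ≤ 17, user value 15 + 7 + 15 = 37.
W + P + D: effort 6 + 3 + 3 = 12 ≤ 17, user value 15 + 10 + 15 = 40.
Best is W, P, and D with total user value 40.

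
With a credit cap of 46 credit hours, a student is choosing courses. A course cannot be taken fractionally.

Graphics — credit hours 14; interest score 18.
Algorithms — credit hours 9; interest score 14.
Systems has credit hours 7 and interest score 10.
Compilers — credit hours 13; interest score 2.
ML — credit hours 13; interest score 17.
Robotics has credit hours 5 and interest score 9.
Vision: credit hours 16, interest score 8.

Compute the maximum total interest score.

Allowing fractional choices, the relaxed optimum would be about 65.4, but courses are indivisible.
Graphics + Systems + ML + Robotics: credit hours 14 + 7 + 13 + 5 = 39 ≤ 46, interest score 18 + 10 + 17 + 9 = 54.
Graphics + Algorithms + ML + Robotics: credit hours 14 + 9 + 13 + 5 = 41 ≤ 46, interest score 18 + 14 + 17 + 9 = 58.
Graphics + Algorithms + Systems + ML: credit hours 14 + 9 + 7 + 13 = 43 ≤ 46, interest score 18 + 14 + 10 + 17 = 59.
Best is Graphics, Algorithms, Systems, and ML with total interest score 59.

59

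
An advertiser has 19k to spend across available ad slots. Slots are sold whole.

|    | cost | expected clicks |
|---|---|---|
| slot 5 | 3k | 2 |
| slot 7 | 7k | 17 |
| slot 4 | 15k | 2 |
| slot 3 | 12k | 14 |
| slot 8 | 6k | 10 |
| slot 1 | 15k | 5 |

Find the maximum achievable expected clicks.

31

This is a 0-1 knapsack instance.
Take slot 7 and slot 3: cost 7 + 12 = 19 ≤ 19, expected clicks 17 + 14 = 31.
No other feasible combination does better.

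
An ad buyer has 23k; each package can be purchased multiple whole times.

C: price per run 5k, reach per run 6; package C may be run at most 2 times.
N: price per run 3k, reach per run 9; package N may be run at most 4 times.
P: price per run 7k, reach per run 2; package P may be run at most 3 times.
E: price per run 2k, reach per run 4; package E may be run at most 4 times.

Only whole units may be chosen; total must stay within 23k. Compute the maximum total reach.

4×N and 4×E: price 20 ≤ 23, reach 4·9 + 4·4 = 52.
1×C, 4×N, and 3×E: price 23 ≤ 23, reach 1·6 + 4·9 + 3·4 = 54.
Best is 54.

54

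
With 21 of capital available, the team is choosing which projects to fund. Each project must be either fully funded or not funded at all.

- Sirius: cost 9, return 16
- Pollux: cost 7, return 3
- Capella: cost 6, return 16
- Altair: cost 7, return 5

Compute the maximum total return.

32

This is an integer program with binary decision variables.
Take Sirius and Capella: cost 9 + 6 = 15 ≤ 21, return 16 + 16 = 32.
No other feasible combination does better.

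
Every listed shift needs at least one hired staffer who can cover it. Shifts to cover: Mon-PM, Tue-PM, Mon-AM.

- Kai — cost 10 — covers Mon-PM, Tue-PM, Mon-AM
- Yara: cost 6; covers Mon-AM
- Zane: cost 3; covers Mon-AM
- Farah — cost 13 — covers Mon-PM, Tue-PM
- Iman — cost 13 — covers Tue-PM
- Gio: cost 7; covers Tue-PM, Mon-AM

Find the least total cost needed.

10

This is a weighted set-cover instance.
The greedy cost-per-new-shift heuristic would pick Zane and Kai for 13, but a cheaper cover exists.
Kai alone covers Mon-PM, Tue-PM, Mon-AM — every shift.
Total cost: 10.
No cover costs less than 10.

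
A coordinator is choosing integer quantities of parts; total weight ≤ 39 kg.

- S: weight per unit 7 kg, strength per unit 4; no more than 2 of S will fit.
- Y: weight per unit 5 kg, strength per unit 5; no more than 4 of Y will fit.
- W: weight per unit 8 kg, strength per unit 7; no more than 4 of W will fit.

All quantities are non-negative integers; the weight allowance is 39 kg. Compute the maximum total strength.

36

Y has the best ratio (5/5); taking only Y gives at most 4×5 = 20 (stopped by the supply cap of 4).
Mixing does better — 3×Y and 3×W: weight 39 ≤ 39, strength 3·5 + 3·7 = 36.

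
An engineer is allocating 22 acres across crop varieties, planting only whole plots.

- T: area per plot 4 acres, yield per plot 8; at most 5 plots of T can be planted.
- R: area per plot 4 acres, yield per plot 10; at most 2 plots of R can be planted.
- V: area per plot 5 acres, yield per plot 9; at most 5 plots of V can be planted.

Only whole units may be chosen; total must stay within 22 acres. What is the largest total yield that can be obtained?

R has the best ratio (10/4); taking only R gives at most 2×10 = 20 (stopped by the supply cap of 2).
Mixing does better — 1×T, 2×R, and 2×V: area 22 ≤ 22, yield 1·8 + 2·10 + 2·9 = 46.

46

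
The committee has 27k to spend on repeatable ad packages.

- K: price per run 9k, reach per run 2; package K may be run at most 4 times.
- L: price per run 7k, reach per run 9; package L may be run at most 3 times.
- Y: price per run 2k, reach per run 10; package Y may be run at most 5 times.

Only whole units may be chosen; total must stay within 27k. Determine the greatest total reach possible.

This is a bounded integer knapsack.
Y has the best ratio (10/2); taking only Y gives at most 5×10 = 50 (stopped by the supply cap of 5).
Mixing does better — 2×L and 5×Y: price 24 ≤ 27, reach 2·9 + 5·10 = 68.

68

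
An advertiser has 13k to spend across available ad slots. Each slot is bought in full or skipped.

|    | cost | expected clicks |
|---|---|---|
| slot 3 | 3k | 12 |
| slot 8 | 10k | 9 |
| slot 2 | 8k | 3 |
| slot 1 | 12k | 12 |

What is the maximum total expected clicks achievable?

21

Take slot 3 and slot 8: cost 3 + 10 = 13 ≤ 13, expected clicks 12 + 9 = 21.
No other feasible combination does better.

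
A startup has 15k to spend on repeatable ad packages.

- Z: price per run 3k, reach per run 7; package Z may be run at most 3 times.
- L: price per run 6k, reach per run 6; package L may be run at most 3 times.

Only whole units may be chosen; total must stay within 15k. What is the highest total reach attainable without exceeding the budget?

Z has the best ratio (7/3); taking only Z gives at most 3×7 = 21 (stopped by the supply cap of 3).
Mixing does better — 3×Z and 1×L: price 15 ≤ 15, reach 3·7 + 1·6 = 27.

27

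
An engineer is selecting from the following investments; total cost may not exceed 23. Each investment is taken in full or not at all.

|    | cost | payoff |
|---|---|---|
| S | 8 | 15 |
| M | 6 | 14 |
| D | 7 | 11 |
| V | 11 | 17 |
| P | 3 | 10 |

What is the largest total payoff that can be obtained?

M + V + P: cost 6 + 11 + 3 = 20 ≤ 23, payoff 14 + 17 + 10 = 41.
S + M + D: cost 8 + 6 + 7 = 21 ≤ 23, payoff 15 + 14 + 11 = 40.
S + V + P: cost 8 + 11 + 3 = 22 ≤ 23, payoff 15 + 17 + 10 = 42.
Best is S, V, and P with total payoff 42.

42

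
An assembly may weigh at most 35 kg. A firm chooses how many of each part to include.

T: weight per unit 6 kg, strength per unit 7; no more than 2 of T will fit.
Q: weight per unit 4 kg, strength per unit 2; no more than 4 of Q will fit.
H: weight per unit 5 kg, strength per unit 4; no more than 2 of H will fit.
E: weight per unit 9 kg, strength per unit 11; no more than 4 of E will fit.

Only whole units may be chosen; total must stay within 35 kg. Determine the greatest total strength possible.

This is a bounded integer knapsack.
2×T, 1×H, and 2×E: weight 35 ≤ 35, strength 2·7 + 1·4 + 2·11 = 40.
1×T and 3×E: weight 33 ≤ 35, strength 1·7 + 3·11 = 40.
Best is 40.

40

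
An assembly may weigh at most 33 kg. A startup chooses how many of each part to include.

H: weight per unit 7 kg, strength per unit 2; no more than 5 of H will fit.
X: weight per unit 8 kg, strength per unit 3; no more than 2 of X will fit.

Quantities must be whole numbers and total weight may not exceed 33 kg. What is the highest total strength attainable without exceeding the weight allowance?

10

X has the best ratio (3/8); taking only X gives at most 2×3 = 6 (stopped by the supply cap of 2).
Mixing does better — 2×H and 2×X: weight 30 ≤ 33, strength 2·2 + 2·3 = 10.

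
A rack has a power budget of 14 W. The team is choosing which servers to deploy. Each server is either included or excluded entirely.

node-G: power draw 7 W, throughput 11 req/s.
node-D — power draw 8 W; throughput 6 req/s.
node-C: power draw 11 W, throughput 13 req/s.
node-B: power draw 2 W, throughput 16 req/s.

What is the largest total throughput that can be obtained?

Allowing fractional choices, the relaxed optimum would be about 32.9, but servers are indivisible.
node-G + node-B: power draw 7 + 2 = 9 ≤ 14, throughput 11 + 16 = 27.
node-C + node-B: power draw 11 + 2 = 13 ≤ 14, throughput 13 + 16 = 29.
Best is node-C and node-B with total throughput 29.

29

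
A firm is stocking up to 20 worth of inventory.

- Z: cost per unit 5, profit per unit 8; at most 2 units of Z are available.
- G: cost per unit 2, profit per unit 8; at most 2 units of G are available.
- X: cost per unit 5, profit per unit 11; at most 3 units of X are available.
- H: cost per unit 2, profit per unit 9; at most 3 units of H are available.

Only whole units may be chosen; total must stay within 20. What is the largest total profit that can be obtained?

This is a bounded integer knapsack.
Take 2×G, 2×X, and 3×H: cost 20 ≤ 20, profit 2·8 + 2·11 + 3·9 = 65.
H has the best ratio (9/2) and is taken to its limit of 3; remaining capacity is filled optimally with the others.

65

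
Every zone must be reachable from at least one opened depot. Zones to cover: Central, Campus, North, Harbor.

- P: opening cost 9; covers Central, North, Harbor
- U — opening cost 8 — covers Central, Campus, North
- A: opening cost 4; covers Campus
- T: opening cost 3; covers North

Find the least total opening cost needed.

13

Choose P and A: together they cover Central, Campus, North, Harbor — every zone.
Total opening cost: 9 + 4 = 13.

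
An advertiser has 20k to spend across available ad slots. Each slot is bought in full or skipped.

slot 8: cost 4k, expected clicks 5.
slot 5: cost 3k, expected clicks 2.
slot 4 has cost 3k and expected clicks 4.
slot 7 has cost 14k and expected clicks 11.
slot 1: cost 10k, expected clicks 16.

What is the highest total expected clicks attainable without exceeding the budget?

Take slot 8, slot 5, slot 4, and slot 1: cost 4 + 3 + 3 + 10 = 20 ≤ 20, expected clicks 5 + 2 + 4 + 16 = 27.
No other feasible combination does better.

27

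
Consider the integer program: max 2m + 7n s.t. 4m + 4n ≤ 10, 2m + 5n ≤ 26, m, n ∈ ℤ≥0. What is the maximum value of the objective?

Relaxing integrality, the LP optimum is 17.50 at (m,n) = (0, 2.5), which is not an integer point.
(m,n)=(0,2): 4·0+4·2=8≤10, 2·0+5·2=10≤26, objective 14.
(m,n)=(1,1): 4·1+4·1=8≤10, 2·1+5·1=7≤26, objective 9.
(m,n)=(0,1): 4·0+4·1=4≤10, 2·0+5·1=5≤26, objective 7.
No feasible integer point exceeds 14.

14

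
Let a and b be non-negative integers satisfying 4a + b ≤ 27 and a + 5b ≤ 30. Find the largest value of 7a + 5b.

Relaxing integrality, the LP optimum is 63.16 at (a,b) = (5.53, 4.89), which is not an integer point.
(a,b)=(5,5) is feasible, giving 60.
(a,b)=(6,3) is feasible, giving 57.
No feasible integer point exceeds 60.

60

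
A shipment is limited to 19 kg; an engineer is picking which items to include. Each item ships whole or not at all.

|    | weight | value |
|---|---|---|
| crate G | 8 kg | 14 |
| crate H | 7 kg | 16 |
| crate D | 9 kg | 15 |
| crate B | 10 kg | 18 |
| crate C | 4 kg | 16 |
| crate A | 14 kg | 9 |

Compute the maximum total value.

crate G + crate H + crate C: weight 8 + 7 + 4 = 19 ≤ 19, value 14 + 16 + 16 = 46.
crate B + crate C: weight 10 + 4 = 14 ≤ 19, value 18 + 16 = 34.
Best is crate G, crate H, and crate C with total value 46.

46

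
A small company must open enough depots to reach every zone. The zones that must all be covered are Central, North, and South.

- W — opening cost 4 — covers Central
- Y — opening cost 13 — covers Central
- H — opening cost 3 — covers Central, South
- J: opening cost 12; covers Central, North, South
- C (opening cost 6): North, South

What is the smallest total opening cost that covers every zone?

9

This is a weighted set-cover instance.
Choose H and C: together they cover Central, North, South — every zone.
Total opening cost: 3 + 6 = 9.
No cover costs less than 9.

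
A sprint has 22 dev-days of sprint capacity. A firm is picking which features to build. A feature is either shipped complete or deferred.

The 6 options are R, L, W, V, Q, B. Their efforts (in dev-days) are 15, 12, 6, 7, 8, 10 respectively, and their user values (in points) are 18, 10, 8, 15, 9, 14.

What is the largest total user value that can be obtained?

33

Allowing fractional choices, the relaxed optimum would be about 35.7, but features are indivisible.
R + V: effort 15 + 7 = 22 ≤ 22, user value 18 + 15 = 33.
W + V + Q: effort 6 + 7 + 8 = 21 ≤ 22, user value 8 + 15 + 9 = 32.
V + B: effort 7 + 10 = 17 ≤ 22, user value 15 + 14 = 29.
Best is R and V with total user value 33.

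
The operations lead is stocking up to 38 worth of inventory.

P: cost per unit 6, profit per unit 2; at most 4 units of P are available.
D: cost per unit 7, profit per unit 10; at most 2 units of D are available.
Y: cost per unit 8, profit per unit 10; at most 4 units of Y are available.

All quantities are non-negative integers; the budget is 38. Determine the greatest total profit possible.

50

1×P and 4×Y: cost 38 ≤ 38, profit 1·2 + 4·10 = 42.
2×D and 3×Y: cost 38 ≤ 38, profit 2·10 + 3·10 = 50.
Best is 50.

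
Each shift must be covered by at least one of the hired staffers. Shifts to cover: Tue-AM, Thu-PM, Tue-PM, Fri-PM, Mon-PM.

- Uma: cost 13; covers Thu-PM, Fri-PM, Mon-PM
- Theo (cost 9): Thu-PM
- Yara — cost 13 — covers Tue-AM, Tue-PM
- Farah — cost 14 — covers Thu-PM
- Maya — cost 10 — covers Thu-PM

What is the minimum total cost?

26

Choose Uma and Yara: together they cover Tue-AM, Thu-PM, Tue-PM, Fri-PM, Mon-PM — every shift.
Total cost: 13 + 13 = 26.
No cover costs less than 26.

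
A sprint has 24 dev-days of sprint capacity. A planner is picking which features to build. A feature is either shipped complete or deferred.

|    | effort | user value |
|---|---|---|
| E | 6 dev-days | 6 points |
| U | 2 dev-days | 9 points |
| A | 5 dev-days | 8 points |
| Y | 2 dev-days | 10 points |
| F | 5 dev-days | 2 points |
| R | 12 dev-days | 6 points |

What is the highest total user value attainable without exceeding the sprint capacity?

35

This is an integer program with binary decision variables.
Take E, U, A, Y, and F: effort 6 + 2 + 5 + 2 + 5 = 20 ≤ 24, user value 6 + 9 + 8 + 10 + 2 = 35.
No other feasible combination does better.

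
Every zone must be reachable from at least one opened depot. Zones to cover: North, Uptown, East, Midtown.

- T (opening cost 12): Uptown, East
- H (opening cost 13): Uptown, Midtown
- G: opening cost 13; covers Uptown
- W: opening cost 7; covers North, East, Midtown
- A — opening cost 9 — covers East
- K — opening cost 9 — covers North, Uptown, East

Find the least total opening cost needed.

This is a weighted set-cover instance.
Choose W and K: together they cover North, Uptown, East, Midtown — every zone.
Total opening cost: 7 + 9 = 16.
No cover costs less than 16.

16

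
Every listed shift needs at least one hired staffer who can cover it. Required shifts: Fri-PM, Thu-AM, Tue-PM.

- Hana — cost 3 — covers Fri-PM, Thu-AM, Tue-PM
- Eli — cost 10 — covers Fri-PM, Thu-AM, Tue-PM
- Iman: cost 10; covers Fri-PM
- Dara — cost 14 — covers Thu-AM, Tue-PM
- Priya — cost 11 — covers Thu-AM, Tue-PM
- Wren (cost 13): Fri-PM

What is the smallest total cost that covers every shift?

Hana alone covers Fri-PM, Thu-AM, Tue-PM — every shift.
Total cost: 3.
No cover costs less than 3.

3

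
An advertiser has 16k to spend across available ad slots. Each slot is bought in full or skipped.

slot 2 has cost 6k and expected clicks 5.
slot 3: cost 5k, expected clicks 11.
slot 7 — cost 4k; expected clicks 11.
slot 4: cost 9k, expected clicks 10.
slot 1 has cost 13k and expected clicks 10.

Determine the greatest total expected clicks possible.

27

Treat it as a binary knapsack problem.
Take slot 2, slot 3, and slot 7: cost 6 + 5 + 4 = 15 ≤ 16, expected clicks 5 + 11 + 11 = 27.
No other feasible combination does better.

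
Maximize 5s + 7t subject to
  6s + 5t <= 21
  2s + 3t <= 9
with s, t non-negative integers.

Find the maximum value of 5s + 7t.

21

Relaxing integrality, the LP optimum is 21.75 at (s,t) = (2.25, 1.5), which is not an integer point.
(s,t)=(0,3): 6·0+5·3=15≤21, 2·0+3·3=9≤9, objective 21.
(s,t)=(1,2): 6·1+5·2=16≤21, 2·1+3·2=8≤9, objective 19.
(s,t)=(2,1): 6·2+5·1=17≤21, 2·2+3·1=7≤9, objective 17.
(s,t)=(3,0): 6·3+5·0=18≤21, 2·3+3·0=6≤9, objective 15.
The best lattice point is (0,3), giving 21.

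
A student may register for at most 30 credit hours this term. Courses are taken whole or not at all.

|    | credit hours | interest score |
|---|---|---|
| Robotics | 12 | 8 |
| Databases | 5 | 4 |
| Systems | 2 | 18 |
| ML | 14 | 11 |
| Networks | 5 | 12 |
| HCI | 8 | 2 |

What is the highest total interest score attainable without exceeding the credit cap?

Allowing fractional choices, the relaxed optimum would be about 47.7, but courses are indivisible.
Robotics + Databases + Systems + Networks: credit hours 12 + 5 + 2 + 5 = 24 ≤ 30, interest score 8 + 4 + 18 + 12 = 42.
Databases + Systems + ML + Networks: credit hours 5 + 2 + 14 + 5 = 26 ≤ 30, interest score 4 + 18 + 11 + 12 = 45.
Systems + ML + Networks + HCI: credit hours 2 + 14 + 5 + 8 = 29 ≤ 30, interest score 18 + 11 + 12 + 2 = 43.
Best is Databases, Systems, ML, and Networks with total interest score 45.

45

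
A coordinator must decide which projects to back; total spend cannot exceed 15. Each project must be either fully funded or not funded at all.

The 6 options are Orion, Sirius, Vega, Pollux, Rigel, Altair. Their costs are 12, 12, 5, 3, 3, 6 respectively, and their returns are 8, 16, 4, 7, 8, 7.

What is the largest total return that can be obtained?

Sirius + Rigel: cost 12 + 3 = 15 ≤ 15, return 16 + 8 = 24.
Sirius + Pollux: cost 12 + 3 = 15 ≤ 15, return 16 + 7 = 23.
Best is Sirius and Rigel with total return 24.

24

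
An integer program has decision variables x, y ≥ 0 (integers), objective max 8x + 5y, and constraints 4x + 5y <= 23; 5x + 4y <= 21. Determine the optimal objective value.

32

The continuous relaxation peaks at (4.2, 0) with value 33.60; rounding to a feasible lattice point costs some objective.
(x,y)=(4,0): 4·4+5·0=16≤23, 5·4+4·0=20≤21, objective 32.
(x,y)=(3,1): 4·3+5·1=17≤23, 5·3+4·1=19≤21, objective 29.
(x,y)=(3,0): 4·3+5·0=12≤23, 5·3+4·0=15≤21, objective 24.
No feasible integer point exceeds 32.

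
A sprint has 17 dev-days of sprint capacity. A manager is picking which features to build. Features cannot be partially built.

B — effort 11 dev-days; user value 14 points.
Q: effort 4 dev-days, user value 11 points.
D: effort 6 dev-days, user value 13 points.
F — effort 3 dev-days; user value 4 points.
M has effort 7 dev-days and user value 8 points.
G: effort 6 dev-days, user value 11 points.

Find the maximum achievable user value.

35

This is an integer program with binary decision variables.
Take Q, D, and G: effort 4 + 6 + 6 = 16 ≤ 17, user value 11 + 13 + 11 = 35.
No other feasible combination does better.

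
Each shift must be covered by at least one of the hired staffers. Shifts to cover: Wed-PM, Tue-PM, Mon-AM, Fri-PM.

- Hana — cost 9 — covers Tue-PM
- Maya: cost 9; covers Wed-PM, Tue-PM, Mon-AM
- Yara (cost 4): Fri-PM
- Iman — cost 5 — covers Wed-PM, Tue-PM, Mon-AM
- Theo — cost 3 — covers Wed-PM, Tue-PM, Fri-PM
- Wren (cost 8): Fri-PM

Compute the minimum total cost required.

8

Choose Iman and Theo: together they cover Wed-PM, Tue-PM, Mon-AM, Fri-PM — every shift.
Total cost: 5 + 3 = 8.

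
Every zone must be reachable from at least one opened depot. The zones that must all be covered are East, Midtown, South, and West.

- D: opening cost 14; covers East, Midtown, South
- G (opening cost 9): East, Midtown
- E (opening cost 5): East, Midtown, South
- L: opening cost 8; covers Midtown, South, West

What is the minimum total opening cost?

Choose E and L: together they cover East, Midtown, South, West — every zone.
Total opening cost: 5 + 8 = 13.
No cover costs less than 13.

13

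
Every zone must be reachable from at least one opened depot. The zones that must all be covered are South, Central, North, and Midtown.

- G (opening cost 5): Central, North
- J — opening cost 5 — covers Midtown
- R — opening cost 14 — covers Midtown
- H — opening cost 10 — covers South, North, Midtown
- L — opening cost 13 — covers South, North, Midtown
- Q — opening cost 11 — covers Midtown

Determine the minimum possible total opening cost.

This is a weighted set-cover instance.
Choose G and H: together they cover South, Central, North, Midtown — every zone.
Total opening cost: 5 + 10 = 15.

15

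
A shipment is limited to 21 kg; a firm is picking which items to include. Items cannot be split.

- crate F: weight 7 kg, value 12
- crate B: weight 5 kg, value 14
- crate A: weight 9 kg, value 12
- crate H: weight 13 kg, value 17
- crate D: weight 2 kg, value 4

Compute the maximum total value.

This is an integer program with binary decision variables.
Take crate F, crate B, and crate A: weight 7 + 5 + 9 = 21 ≤ 21, value 12 + 14 + 12 = 38.
No other feasible combination does better.

38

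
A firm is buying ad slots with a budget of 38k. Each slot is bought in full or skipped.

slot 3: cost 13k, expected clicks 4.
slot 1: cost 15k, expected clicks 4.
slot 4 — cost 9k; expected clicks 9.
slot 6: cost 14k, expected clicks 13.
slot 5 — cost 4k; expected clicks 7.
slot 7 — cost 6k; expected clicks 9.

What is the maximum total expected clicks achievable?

38

Allowing fractional choices, the relaxed optimum would be about 39.5, but ad slots are indivisible.
slot 3 + slot 6 + slot 5 + slot 7: cost 13 + 14 + 4 + 6 = 37 ≤ 38, expected clicks 4 + 13 + 7 + 9 = 33.
slot 4 + slot 6 + slot 5 + slot 7: cost 9 + 14 + 4 + 6 = 33 ≤ 38, expected clicks 9 + 13 + 7 + 9 = 38.
Best is slot 4, slot 6, slot 5, and slot 7 with total expected clicks 38.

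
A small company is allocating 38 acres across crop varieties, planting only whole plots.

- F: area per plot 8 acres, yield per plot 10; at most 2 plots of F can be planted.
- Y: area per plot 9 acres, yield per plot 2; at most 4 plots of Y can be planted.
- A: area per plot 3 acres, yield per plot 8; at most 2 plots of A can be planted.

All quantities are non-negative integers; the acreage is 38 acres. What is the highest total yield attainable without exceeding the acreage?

38

This is a bounded integer knapsack.
2×F and 2×A: area 22 ≤ 38, yield 2·10 + 2·8 = 36.
2×F, 1×Y, and 2×A: area 31 ≤ 38, yield 2·10 + 1·2 + 2·8 = 38.
Best is 38.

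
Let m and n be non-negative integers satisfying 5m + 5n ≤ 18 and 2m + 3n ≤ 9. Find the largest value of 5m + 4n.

(m,n)=(3,0) is feasible, giving 15.
(m,n)=(2,1) is feasible, giving 14.
The best lattice point is (3,0), giving 15.

15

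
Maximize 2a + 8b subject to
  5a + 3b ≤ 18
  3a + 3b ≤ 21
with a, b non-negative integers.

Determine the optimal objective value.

48

(a,b)=(0,6): 5·0+3·6=18≤18, 3·0+3·6=18≤21, objective 48.
(a,b)=(0,5): 5·0+3·5=15≤18, 3·0+3·5=15≤21, objective 40.
The best lattice point is (0,6), giving 48.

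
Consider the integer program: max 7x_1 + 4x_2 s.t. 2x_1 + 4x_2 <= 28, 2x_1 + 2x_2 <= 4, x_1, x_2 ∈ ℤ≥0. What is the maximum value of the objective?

14

(x_1,x_2)=(2,0): 2·2+4·0=4≤28, 2·2+2·0=4≤4, objective 14.
(x_1,x_2)=(1,1): 2·1+4·1=6≤28, 2·1+2·1=4≤4, objective 11.
(x_1,x_2)=(1,0): 2·1+4·0=2≤28, 2·1+2·0=2≤4, objective 7.
Maximum is 14 at (x_1,x_2)=(2,0).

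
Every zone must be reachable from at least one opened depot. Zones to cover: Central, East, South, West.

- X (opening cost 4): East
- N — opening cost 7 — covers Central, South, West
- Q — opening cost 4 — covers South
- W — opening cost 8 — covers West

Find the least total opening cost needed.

Choose X and N: together they cover Central, East, South, West — every zone.
Total opening cost: 4 + 7 = 11.
No cover costs less than 11.

11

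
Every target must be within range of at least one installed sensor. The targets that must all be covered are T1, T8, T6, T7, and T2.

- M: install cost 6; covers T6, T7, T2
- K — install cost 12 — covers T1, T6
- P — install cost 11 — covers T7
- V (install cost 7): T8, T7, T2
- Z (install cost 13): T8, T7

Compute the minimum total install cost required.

This is an integer covering problem.
The greedy cost-per-new-target heuristic would pick M, V, and K for 25, but a cheaper cover exists.
Choose K and V: together they cover T1, T8, T6, T7, T2 — every target.
Total install cost: 12 + 7 = 19.
No cover costs less than 19.

19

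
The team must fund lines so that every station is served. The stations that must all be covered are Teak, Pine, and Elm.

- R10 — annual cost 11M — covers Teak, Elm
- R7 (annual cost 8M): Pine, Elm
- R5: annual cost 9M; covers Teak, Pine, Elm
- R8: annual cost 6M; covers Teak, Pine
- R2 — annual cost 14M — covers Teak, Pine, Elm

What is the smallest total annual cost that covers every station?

9

This is a weighted set-cover instance.
R5 alone covers Teak, Pine, Elm — every station.
Total annual cost: 9.
No cover costs less than 9.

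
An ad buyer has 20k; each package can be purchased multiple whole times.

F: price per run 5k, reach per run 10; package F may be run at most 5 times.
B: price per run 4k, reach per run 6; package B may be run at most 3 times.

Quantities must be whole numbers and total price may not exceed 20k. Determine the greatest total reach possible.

40

This is a bounded integer knapsack.
F has the best ratio (10/5); taking only F gives at most 4×10 = 40 (stopped by the price limit).
Optimal: 4×F: price 20 ≤ 20, reach 4·10 = 40.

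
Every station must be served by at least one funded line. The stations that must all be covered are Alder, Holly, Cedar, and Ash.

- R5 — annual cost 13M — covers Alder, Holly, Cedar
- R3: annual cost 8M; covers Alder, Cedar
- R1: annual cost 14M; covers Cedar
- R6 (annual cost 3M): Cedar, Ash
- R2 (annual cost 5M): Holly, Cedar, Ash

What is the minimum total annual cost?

The greedy cost-per-new-station heuristic would pick R6, R2, and R3 for 16, but a cheaper cover exists.
Choose R3 and R2: together they cover Alder, Holly, Cedar, Ash — every station.
Total annual cost: 8 + 5 = 13.
No cover costs less than 13.

13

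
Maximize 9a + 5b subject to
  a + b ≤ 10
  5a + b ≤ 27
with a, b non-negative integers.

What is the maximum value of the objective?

66

(a,b)=(4,6) is feasible, giving 66.
(a,b)=(3,7) is feasible, giving 62.
No feasible integer point exceeds 66.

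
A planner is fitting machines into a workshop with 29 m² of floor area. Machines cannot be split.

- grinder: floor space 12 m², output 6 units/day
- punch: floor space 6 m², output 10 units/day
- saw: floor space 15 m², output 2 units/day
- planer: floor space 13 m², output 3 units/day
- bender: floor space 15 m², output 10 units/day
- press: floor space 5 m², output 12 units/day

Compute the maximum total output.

32

Take punch, bender, and press: floor space 6 + 15 + 5 = 26 ≤ 29, output 10 + 10 + 12 = 32.
No other feasible combination does better.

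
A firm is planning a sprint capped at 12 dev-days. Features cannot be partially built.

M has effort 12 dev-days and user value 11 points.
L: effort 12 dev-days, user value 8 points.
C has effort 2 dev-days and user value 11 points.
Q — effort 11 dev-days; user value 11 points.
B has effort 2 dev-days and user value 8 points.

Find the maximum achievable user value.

Take C and B: effort 2 + 2 = 4 ≤ 12, user value 11 + 8 = 19.
No other feasible combination does better.

19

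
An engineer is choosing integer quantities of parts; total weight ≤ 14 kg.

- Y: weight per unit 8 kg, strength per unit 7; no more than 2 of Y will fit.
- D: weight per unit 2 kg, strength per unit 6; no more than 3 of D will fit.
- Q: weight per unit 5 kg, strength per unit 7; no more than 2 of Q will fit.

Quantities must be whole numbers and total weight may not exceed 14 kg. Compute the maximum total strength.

D has the best ratio (6/2); taking only D gives at most 3×6 = 18 (stopped by the supply cap of 3).
Mixing does better — 2×D and 2×Q: weight 14 ≤ 14, strength 2·6 + 2·7 = 26.

26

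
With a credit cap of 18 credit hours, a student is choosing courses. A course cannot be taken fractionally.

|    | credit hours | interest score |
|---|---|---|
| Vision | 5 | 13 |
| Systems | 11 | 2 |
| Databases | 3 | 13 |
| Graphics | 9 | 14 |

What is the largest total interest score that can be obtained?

40

Take Vision, Databases, and Graphics: credit hours 5 + 3 + 9 = 17 ≤ 18, interest score 13 + 13 + 14 = 40.
No other feasible combination does better.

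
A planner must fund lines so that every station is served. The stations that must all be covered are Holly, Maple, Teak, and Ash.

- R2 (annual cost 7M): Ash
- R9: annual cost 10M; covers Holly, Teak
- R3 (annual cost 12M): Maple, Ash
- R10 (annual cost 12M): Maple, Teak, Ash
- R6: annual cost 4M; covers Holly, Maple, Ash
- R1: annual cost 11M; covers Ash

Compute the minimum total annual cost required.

Choose R9 and R6: together they cover Holly, Maple, Teak, Ash — every station.
Total annual cost: 10 + 4 = 14.
No cover costs less than 14.

14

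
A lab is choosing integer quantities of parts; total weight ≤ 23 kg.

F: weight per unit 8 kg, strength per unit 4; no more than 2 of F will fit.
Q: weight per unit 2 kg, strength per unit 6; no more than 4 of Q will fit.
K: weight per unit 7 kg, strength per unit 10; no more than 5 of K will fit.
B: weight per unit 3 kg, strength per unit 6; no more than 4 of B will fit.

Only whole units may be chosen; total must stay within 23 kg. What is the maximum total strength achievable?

48

4×Q and 4×B: weight 20 ≤ 23, strength 4·6 + 4·6 = 48.
2×Q, 1×K, and 4×B: weight 23 ≤ 23, strength 2·6 + 1·10 + 4·6 = 46.
Best is 48.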